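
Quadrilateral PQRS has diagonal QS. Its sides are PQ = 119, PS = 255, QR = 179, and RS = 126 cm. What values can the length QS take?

From triangle PQS: |119 − 255| < QS < 119 + 255, i.e. 136 < QS < 374.
From triangle RQS: 53 < QS < 305.
Both must hold, so QS lies in the intersection.

136 < QS < 305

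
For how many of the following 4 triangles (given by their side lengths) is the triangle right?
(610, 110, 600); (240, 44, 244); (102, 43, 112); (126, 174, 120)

(610,110,600): 110²+600² = 372100 = 610² → right
(240,44,244): 44²+240² = 59536 = 244² → right
(102,43,112): 43²+102² = 12253 < 12544 = 112² → obtuse
(126,174,120): 120²+126² = 30276 = 174² → right
3 of the 4 are right.

3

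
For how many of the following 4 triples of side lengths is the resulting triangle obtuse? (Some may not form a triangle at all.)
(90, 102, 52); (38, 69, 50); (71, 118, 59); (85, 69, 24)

(90,102,52): 52²+90² = 10804 > 10404 = 102² → acute
(38,69,50): 38²+50² = 3944 < 4761 = 69² → obtuse
(71,118,59): 59²+71² = 8522 < 13924 = 118² → obtuse
(85,69,24): 24²+69² = 5337 < 7225 = 85² → obtuse
3 of the 4 are obtuse.

3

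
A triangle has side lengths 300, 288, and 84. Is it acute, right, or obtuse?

Compare the square of the longest side to the sum of squares of the other two: 84² + 288² = 90000 = 300².

right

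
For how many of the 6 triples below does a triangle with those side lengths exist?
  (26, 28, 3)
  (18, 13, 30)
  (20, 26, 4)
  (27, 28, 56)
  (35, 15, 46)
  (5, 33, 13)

(3,26,28): 3+26 > 28 → valid
(13,18,30): 13+18 > 30 → valid
(4,20,26): 4+20 ≤ 26 → not valid
(27,28,56): 27+28 ≤ 56 → not valid
(15,35,46): 15+35 > 46 → valid
(5,13,33): 5+13 ≤ 33 → not valid
3 of the 6 triples form a triangle.

3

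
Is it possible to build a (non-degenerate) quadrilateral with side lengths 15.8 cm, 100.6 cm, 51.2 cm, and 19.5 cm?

No

For a quadrilateral, each side must be shorter than the sum of the others.
Here the longest side is 100.6, but the remaining 3 sides sum to only 86.5.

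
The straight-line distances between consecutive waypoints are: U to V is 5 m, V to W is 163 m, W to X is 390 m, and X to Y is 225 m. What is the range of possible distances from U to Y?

0 ≤ UY ≤ 783 m

The maximum is all hops collinear in one direction: 5 + 163 + 390 + 225 = 783.
The longest hop is 390; the others sum to 393. Since 390 ≤ 393, the path can fold back on itself completely, so the minimum distance is 0.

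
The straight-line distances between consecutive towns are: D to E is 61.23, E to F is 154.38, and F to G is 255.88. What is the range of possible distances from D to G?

40.27 ≤ DG ≤ 471.49

The maximum is all hops collinear in one direction: 61.23 + 154.38 + 255.88 = 471.49.
The longest hop is 255.88; the others sum to 215.61. Folding the others back against it leaves at least 255.88 − 215.61 = 40.27.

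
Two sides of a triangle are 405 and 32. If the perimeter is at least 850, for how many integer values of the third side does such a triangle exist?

Triangle inequality: 373 < x < 437. Perimeter ≥ 850 gives x ≥ 850 − 405 − 32 = 413.
So 413 ≤ x < 437; integers 413 through 436: 24 values.

24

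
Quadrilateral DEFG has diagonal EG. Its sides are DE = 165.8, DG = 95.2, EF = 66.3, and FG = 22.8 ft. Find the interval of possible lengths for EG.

70.6 < EG < 89.1

From triangle DEG: |165.8 − 95.2| < EG < 165.8 + 95.2, i.e. 70.6 < EG < 261.0.
From triangle FEG: 43.5 < EG < 89.1.
Both must hold, so EG lies in the intersection.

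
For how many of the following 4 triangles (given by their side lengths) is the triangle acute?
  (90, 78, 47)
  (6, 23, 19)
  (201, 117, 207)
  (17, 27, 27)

(90,78,47): 47²+78² = 8293 > 8100 = 90² → acute
(6,23,19): 6²+19² = 397 < 529 = 23² → obtuse
(201,117,207): 117²+201² = 54090 > 42849 = 207² → acute
(17,27,27): 17²+27² = 1018 > 729 = 27² → acute
3 of the 4 are acute.

3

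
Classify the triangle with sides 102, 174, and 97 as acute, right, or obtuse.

obtuse

Compare the square of the longest side to the sum of squares of the other two: 97² + 102² = 19813 < 30276 = 174².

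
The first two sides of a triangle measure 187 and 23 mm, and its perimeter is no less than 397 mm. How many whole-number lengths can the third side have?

Triangle inequality: 164 < x < 210. Perimeter ≥ 397 gives x ≥ 397 − 187 − 23 = 187.
So 187 ≤ x < 210; integers 187 through 209: 23 values.

23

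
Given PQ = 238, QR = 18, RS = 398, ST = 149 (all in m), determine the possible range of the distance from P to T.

0 ≤ PT ≤ 803 m

The maximum is all hops collinear in one direction: 238 + 18 + 398 + 149 = 803.
The longest hop is 398; the others sum to 405. Since 398 ≤ 405, the path can fold back on itself completely, so the minimum distance is 0.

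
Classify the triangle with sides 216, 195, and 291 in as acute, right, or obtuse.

right

Compare the square of the longest side to the sum of squares of the other two: 195² + 216² = 84681 = 291².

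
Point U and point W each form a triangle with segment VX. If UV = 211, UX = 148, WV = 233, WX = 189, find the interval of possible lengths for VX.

From triangle UVX: |211 − 148| < VX < 211 + 148, i.e. 63 < VX < 359.
From triangle WVX: 44 < VX < 422.
Both must hold, so VX lies in the intersection.

63 < VX < 359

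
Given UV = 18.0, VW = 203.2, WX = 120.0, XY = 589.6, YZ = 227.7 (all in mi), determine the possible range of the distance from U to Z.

20.7 ≤ UZ ≤ 1158.5 mi

The maximum is all hops collinear in one direction: 18.0 + 203.2 + 120.0 + 589.6 + 227.7 = 1158.5.
The longest hop is 589.6; the others sum to 568.9. Folding the others back against it leaves at least 589.6 − 568.9 = 20.7.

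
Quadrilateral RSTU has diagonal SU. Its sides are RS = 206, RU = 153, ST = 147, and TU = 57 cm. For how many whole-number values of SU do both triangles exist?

From triangle RSU: 53 < SU < 359.
From triangle TSU: 90 < SU < 204.
Intersection: 90 < SU < 204, so integers 91 through 203: 113 values.

113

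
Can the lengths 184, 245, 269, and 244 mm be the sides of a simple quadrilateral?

A quadrilateral exists iff every side is shorter than the sum of the others — equivalently, the longest side is less than the sum of the rest.
Longest side 269 < 673 (sum of the remaining 3), so yes.

Yes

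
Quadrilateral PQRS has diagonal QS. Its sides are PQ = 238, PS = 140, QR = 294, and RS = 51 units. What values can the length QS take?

243 < QS < 345

From triangle PQS: |238 − 140| < QS < 238 + 140, i.e. 98 < QS < 378.
From triangle RQS: 243 < QS < 345.
Both must hold, so QS lies in the intersection.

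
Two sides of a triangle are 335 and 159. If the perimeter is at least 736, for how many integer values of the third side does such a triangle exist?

Triangle inequality: 176 < x < 494. Perimeter ≥ 736 gives x ≥ 736 − 335 − 159 = 242.
So 242 ≤ x < 494; integers 242 through 493: 252 values.

252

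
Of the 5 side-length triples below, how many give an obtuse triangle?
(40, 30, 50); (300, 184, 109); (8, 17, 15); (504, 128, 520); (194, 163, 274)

1

(40,30,50): 30²+40² = 2500 = 50² → right
(300,184,109): 109+184 ≤ 300, not a triangle
(8,17,15): 8²+15² = 289 = 17² → right
(504,128,520): 128²+504² = 270400 = 520² → right
(194,163,274): 163²+194² = 64205 < 75076 = 274² → obtuse
1 of the 5 is obtuse.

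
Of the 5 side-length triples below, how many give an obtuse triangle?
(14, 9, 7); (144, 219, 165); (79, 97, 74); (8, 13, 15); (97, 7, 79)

1

(14,9,7): 7²+9² = 130 < 196 = 14² → obtuse
(144,219,165): 144²+165² = 47961 = 219² → right
(79,97,74): 74²+79² = 11717 > 9409 = 97² → acute
(8,13,15): 8²+13² = 233 > 225 = 15² → acute
(97,7,79): 7+79 ≤ 97, not a triangle
1 of the 5 is obtuse.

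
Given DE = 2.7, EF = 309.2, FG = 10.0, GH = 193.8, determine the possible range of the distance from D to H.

The maximum is all hops collinear in one direction: 2.7 + 309.2 + 10.0 + 193.8 = 515.7.
The longest hop is 309.2; the others sum to 206.5. Folding the others back against it leaves at least 309.2 − 206.5 = 102.7.

102.7 ≤ DH ≤ 515.7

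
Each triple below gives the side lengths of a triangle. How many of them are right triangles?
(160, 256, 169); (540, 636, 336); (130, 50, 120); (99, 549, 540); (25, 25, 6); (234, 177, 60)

(160,256,169): 160²+169² = 54161 < 65536 = 256² → obtuse
(540,636,336): 336²+540² = 404496 = 636² → right
(130,50,120): 50²+120² = 16900 = 130² → right
(99,549,540): 99²+540² = 301401 = 549² → right
(25,25,6): 6²+25² = 661 > 625 = 25² → acute
(234,177,60): 60²+177² = 34929 < 54756 = 234² → obtuse
3 of the 6 are right.

3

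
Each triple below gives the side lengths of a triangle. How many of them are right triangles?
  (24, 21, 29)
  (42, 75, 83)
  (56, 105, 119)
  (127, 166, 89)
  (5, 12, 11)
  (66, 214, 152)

(24,21,29): 21²+24² = 1017 > 841 = 29² → acute
(42,75,83): 42²+75² = 7389 > 6889 = 83² → acute
(56,105,119): 56²+105² = 14161 = 119² → right
(127,166,89): 89²+127² = 24050 < 27556 = 166² → obtuse
(5,12,11): 5²+11² = 146 > 144 = 12² → acute
(66,214,152): 66²+152² = 27460 < 45796 = 214² → obtuse
1 of the 6 is right.

1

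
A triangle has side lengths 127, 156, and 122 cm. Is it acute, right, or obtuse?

Compare the square of the longest side to the sum of squares of the other two: 122² + 127² = 31013 > 24336 = 156².

acute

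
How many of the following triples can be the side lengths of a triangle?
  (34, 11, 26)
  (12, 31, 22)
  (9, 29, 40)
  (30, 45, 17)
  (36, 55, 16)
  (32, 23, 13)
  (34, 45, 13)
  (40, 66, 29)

(11,26,34): 11+26 > 34 → valid
(12,22,31): 12+22 > 31 → valid
(9,29,40): 9+29 ≤ 40 → not valid
(17,30,45): 17+30 > 45 → valid
(16,36,55): 16+36 ≤ 55 → not valid
(13,23,32): 13+23 > 32 → valid
(13,34,45): 13+34 > 45 → valid
(29,40,66): 29+40 > 66 → valid
6 of the 8 triples form a triangle.

6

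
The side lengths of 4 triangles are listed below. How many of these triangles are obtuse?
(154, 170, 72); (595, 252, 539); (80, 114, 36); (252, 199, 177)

(154,170,72): 72²+154² = 28900 = 170² → right
(595,252,539): 252²+539² = 354025 = 595² → right
(80,114,36): 36²+80² = 7696 < 12996 = 114² → obtuse
(252,199,177): 177²+199² = 70930 > 63504 = 252² → acute
1 of the 4 is obtuse.

1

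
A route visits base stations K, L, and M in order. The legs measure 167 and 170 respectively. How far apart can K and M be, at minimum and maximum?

3 ≤ KM ≤ 337

By the triangle inequality, |167 − 170| ≤ KM ≤ 167 + 170.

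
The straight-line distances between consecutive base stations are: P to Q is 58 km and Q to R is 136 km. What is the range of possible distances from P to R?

By the triangle inequality, |58 − 136| ≤ PR ≤ 58 + 136.

78 ≤ PR ≤ 194 km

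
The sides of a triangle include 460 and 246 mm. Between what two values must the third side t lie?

214 < t < 706

By the triangle inequality, t must be less than 460 + 246 = 706 and greater than |460 − 246| = 214.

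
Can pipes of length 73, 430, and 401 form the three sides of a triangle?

The longest side is 430, and the other two sum to 474.
Since 474 > 430, the triangle inequality holds.

Yes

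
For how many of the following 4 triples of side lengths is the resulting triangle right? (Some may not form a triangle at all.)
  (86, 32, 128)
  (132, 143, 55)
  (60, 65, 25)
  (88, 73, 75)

(86,32,128): 32+86 ≤ 128, not a triangle
(132,143,55): 55²+132² = 20449 = 143² → right
(60,65,25): 25²+60² = 4225 = 65² → right
(88,73,75): 73²+75² = 10954 > 7744 = 88² → acute
2 of the 4 are right.

2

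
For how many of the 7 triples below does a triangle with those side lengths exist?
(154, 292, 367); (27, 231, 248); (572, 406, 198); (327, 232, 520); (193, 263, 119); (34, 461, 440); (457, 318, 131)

(154,292,367): 154+292 > 367 → valid
(27,231,248): 27+231 > 248 → valid
(198,406,572): 198+406 > 572 → valid
(232,327,520): 232+327 > 520 → valid
(119,193,263): 119+193 > 263 → valid
(34,440,461): 34+440 > 461 → valid
(131,318,457): 131+318 ≤ 457 → not valid
6 of the 7 triples form a triangle.

6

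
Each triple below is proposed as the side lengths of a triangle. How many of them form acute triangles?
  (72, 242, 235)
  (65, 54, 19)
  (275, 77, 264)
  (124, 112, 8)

(72,242,235): 72²+235² = 60409 > 58564 = 242² → acute
(65,54,19): 19²+54² = 3277 < 4225 = 65² → obtuse
(275,77,264): 77²+264² = 75625 = 275² → right
(124,112,8): 8+112 ≤ 124, not a triangle
1 of the 4 is acute.

1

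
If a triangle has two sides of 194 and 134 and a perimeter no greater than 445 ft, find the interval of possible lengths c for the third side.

Triangle inequality alone gives 60 < c < 328.
The perimeter condition gives c ≤ 445 − 194 − 134 = 117.
Intersecting the two: 60 < c ≤ 117.

60 < c ≤ 117 ft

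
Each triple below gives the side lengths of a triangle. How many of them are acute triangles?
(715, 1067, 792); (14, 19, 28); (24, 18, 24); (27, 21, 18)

(715,1067,792): 715²+792² = 1138489 = 1067² → right
(14,19,28): 14²+19² = 557 < 784 = 28² → obtuse
(24,18,24): 18²+24² = 900 > 576 = 24² → acute
(27,21,18): 18²+21² = 765 > 729 = 27² → acute
2 of the 4 are acute.

2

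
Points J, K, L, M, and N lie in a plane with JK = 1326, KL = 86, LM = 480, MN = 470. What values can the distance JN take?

The maximum is all hops collinear in one direction: 1326 + 86 + 480 + 470 = 2362.
The longest hop is 1326; the others sum to 1036. Folding the others back against it leaves at least 1326 − 1036 = 290.

290 ≤ JN ≤ 2362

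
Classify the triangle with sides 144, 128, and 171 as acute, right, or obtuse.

acute

Compare the square of the longest side to the sum of squares of the other two: 128² + 144² = 37120 > 29241 = 171².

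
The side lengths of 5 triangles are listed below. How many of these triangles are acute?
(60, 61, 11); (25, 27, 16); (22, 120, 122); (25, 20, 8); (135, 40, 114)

1

(60,61,11): 11²+60² = 3721 = 61² → right
(25,27,16): 16²+25² = 881 > 729 = 27² → acute
(22,120,122): 22²+120² = 14884 = 122² → right
(25,20,8): 8²+20² = 464 < 625 = 25² → obtuse
(135,40,114): 40²+114² = 14596 < 18225 = 135² → obtuse
1 of the 5 is acute.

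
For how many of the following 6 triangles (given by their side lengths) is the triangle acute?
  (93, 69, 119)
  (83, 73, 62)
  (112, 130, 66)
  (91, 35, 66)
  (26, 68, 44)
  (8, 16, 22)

1

(93,69,119): 69²+93² = 13410 < 14161 = 119² → obtuse
(83,73,62): 62²+73² = 9173 > 6889 = 83² → acute
(112,130,66): 66²+112² = 16900 = 130² → right
(91,35,66): 35²+66² = 5581 < 8281 = 91² → obtuse
(26,68,44): 26²+44² = 2612 < 4624 = 68² → obtuse
(8,16,22): 8²+16² = 320 < 484 = 22² → obtuse
1 of the 6 is acute.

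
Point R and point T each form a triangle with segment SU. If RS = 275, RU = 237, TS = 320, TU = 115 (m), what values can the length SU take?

205 < SU < 435

From triangle RSU: |275 − 237| < SU < 275 + 237, i.e. 38 < SU < 512.
From triangle TSU: 205 < SU < 435.
Both must hold, so SU lies in the intersection.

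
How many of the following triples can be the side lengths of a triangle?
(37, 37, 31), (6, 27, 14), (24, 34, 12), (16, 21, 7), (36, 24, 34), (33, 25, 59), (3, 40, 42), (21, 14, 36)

(31,37,37): 31+37 > 37 → valid
(6,14,27): 6+14 ≤ 27 → not valid
(12,24,34): 12+24 > 34 → valid
(7,16,21): 7+16 > 21 → valid
(24,34,36): 24+34 > 36 → valid
(25,33,59): 25+33 ≤ 59 → not valid
(3,40,42): 3+40 > 42 → valid
(14,21,36): 14+21 ≤ 36 → not valid
5 of the 8 triples form a triangle.

5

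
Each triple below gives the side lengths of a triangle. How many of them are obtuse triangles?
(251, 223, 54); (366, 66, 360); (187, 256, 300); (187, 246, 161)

(251,223,54): 54²+223² = 52645 < 63001 = 251² → obtuse
(366,66,360): 66²+360² = 133956 = 366² → right
(187,256,300): 187²+256² = 100505 > 90000 = 300² → acute
(187,246,161): 161²+187² = 60890 > 60516 = 246² → acute
1 of the 4 is obtuse.

1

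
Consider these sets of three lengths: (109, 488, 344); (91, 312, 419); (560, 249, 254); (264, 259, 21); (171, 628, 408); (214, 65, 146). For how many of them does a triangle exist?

(109,344,488): 109+344 ≤ 488 → not valid
(91,312,419): 91+312 ≤ 419 → not valid
(249,254,560): 249+254 ≤ 560 → not valid
(21,259,264): 21+259 > 264 → valid
(171,408,628): 171+408 ≤ 628 → not valid
(65,146,214): 65+146 ≤ 214 → not valid
1 of the 6 triples forms a triangle.

1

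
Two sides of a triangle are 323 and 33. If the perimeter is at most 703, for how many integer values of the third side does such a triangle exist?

Triangle inequality: 290 < x < 356. Perimeter ≤ 703 gives x ≤ 703 − 323 − 33 = 347.
So 290 < x ≤ 347; integers 291 through 347: 57 values.

57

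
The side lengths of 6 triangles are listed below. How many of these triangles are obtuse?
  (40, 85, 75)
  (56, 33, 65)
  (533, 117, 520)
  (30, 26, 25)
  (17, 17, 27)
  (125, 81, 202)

2

(40,85,75): 40²+75² = 7225 = 85² → right
(56,33,65): 33²+56² = 4225 = 65² → right
(533,117,520): 117²+520² = 284089 = 533² → right
(30,26,25): 25²+26² = 1301 > 900 = 30² → acute
(17,17,27): 17²+17² = 578 < 729 = 27² → obtuse
(125,81,202): 81²+125² = 22186 < 40804 = 202² → obtuse
2 of the 6 are obtuse.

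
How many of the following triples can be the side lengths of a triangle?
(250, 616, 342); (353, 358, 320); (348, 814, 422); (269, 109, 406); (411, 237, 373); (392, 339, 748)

2

(250,342,616): 250+342 ≤ 616 → not valid
(320,353,358): 320+353 > 358 → valid
(348,422,814): 348+422 ≤ 814 → not valid
(109,269,406): 109+269 ≤ 406 → not valid
(237,373,411): 237+373 > 411 → valid
(339,392,748): 339+392 ≤ 748 → not valid
2 of the 6 triples form a triangle.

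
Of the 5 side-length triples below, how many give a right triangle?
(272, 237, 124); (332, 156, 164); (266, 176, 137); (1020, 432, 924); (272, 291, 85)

(272,237,124): 124²+237² = 71545 < 73984 = 272² → obtuse
(332,156,164): 156+164 ≤ 332, not a triangle
(266,176,137): 137²+176² = 49745 < 70756 = 266² → obtuse
(1020,432,924): 432²+924² = 1040400 = 1020² → right
(272,291,85): 85²+272² = 81209 < 84681 = 291² → obtuse
1 of the 5 is right.

1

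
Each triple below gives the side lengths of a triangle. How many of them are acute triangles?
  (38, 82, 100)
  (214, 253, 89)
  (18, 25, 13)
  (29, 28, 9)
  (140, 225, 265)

(38,82,100): 38²+82² = 8168 < 10000 = 100² → obtuse
(214,253,89): 89²+214² = 53717 < 64009 = 253² → obtuse
(18,25,13): 13²+18² = 493 < 625 = 25² → obtuse
(29,28,9): 9²+28² = 865 > 841 = 29² → acute
(140,225,265): 140²+225² = 70225 = 265² → right
1 of the 5 is acute.

1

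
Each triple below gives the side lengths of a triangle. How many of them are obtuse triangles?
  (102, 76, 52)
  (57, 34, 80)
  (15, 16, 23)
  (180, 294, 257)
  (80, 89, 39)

(102,76,52): 52²+76² = 8480 < 10404 = 102² → obtuse
(57,34,80): 34²+57² = 4405 < 6400 = 80² → obtuse
(15,16,23): 15²+16² = 481 < 529 = 23² → obtuse
(180,294,257): 180²+257² = 98449 > 86436 = 294² → acute
(80,89,39): 39²+80² = 7921 = 89² → right
3 of the 5 are obtuse.

3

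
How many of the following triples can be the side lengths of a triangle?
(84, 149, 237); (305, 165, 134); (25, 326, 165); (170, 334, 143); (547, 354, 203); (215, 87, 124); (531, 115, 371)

(84,149,237): 84+149 ≤ 237 → not valid
(134,165,305): 134+165 ≤ 305 → not valid
(25,165,326): 25+165 ≤ 326 → not valid
(143,170,334): 143+170 ≤ 334 → not valid
(203,354,547): 203+354 > 547 → valid
(87,124,215): 87+124 ≤ 215 → not valid
(115,371,531): 115+371 ≤ 531 → not valid
1 of the 7 triples forms a triangle.

1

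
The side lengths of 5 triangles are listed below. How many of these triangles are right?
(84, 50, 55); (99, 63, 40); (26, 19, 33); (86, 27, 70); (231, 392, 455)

1

(84,50,55): 50²+55² = 5525 < 7056 = 84² → obtuse
(99,63,40): 40²+63² = 5569 < 9801 = 99² → obtuse
(26,19,33): 19²+26² = 1037 < 1089 = 33² → obtuse
(86,27,70): 27²+70² = 5629 < 7396 = 86² → obtuse
(231,392,455): 231²+392² = 207025 = 455² → right
1 of the 5 is right.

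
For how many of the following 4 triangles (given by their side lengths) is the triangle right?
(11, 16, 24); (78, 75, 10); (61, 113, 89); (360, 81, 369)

1

(11,16,24): 11²+16² = 377 < 576 = 24² → obtuse
(78,75,10): 10²+75² = 5725 < 6084 = 78² → obtuse
(61,113,89): 61²+89² = 11642 < 12769 = 113² → obtuse
(360,81,369): 81²+360² = 136161 = 369² → right
1 of the 4 is right.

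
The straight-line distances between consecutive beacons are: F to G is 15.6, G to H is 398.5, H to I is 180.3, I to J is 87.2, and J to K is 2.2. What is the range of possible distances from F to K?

113.2 ≤ FK ≤ 683.8

The maximum is all hops collinear in one direction: 15.6 + 398.5 + 180.3 + 87.2 + 2.2 = 683.8.
The longest hop is 398.5; the others sum to 285.3. Folding the others back against it leaves at least 398.5 − 285.3 = 113.2.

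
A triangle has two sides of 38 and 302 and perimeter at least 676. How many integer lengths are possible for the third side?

4

Triangle inequality: 264 < x < 340. Perimeter ≥ 676 gives x ≥ 676 − 38 − 302 = 336.
So 336 ≤ x < 340; integers 336 through 339: 4 values.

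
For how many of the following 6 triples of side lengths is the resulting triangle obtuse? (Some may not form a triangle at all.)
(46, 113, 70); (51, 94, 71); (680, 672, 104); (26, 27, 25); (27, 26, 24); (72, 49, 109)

3

(46,113,70): 46²+70² = 7016 < 12769 = 113² → obtuse
(51,94,71): 51²+71² = 7642 < 8836 = 94² → obtuse
(680,672,104): 104²+672² = 462400 = 680² → right
(26,27,25): 25²+26² = 1301 > 729 = 27² → acute
(27,26,24): 24²+26² = 1252 > 729 = 27² → acute
(72,49,109): 49²+72² = 7585 < 11881 = 109² → obtuse
3 of the 6 are obtuse.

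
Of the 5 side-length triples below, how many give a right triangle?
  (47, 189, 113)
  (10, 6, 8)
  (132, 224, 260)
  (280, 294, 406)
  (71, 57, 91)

(47,189,113): 47+113 ≤ 189, not a triangle
(10,6,8): 6²+8² = 100 = 10² → right
(132,224,260): 132²+224² = 67600 = 260² → right
(280,294,406): 280²+294² = 164836 = 406² → right
(71,57,91): 57²+71² = 8290 > 8281 = 91² → acute
3 of the 5 are right.

3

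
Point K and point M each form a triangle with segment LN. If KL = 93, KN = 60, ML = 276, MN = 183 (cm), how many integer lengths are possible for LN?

59

From triangle KLN: 33 < LN < 153.
From triangle MLN: 93 < LN < 459.
Intersection: 93 < LN < 153, so integers 94 through 152: 59 values.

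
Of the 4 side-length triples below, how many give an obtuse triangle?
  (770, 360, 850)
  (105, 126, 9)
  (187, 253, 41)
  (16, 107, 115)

1

(770,360,850): 360²+770² = 722500 = 850² → right
(105,126,9): 9+105 ≤ 126, not a triangle
(187,253,41): 41+187 ≤ 253, not a triangle
(16,107,115): 16²+107² = 11705 < 13225 = 115² → obtuse
1 of the 4 is obtuse.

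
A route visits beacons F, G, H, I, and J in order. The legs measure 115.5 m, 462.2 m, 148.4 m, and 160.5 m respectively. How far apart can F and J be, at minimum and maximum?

The maximum is all hops collinear in one direction: 115.5 + 462.2 + 148.4 + 160.5 = 886.6.
The longest hop is 462.2; the others sum to 424.4. Folding the others back against it leaves at least 462.2 − 424.4 = 37.8.

37.8 ≤ FJ ≤ 886.6 m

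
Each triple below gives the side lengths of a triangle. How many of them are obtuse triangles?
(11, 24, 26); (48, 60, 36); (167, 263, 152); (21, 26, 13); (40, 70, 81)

3

(11,24,26): 11²+24² = 697 > 676 = 26² → acute
(48,60,36): 36²+48² = 3600 = 60² → right
(167,263,152): 152²+167² = 50993 < 69169 = 263² → obtuse
(21,26,13): 13²+21² = 610 < 676 = 26² → obtuse
(40,70,81): 40²+70² = 6500 < 6561 = 81² → obtuse
3 of the 5 are obtuse.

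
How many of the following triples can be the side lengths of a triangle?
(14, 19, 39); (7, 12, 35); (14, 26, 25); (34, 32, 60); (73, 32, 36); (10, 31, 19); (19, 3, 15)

2

(14,19,39): 14+19 ≤ 39 → not valid
(7,12,35): 7+12 ≤ 35 → not valid
(14,25,26): 14+25 > 26 → valid
(32,34,60): 32+34 > 60 → valid
(32,36,73): 32+36 ≤ 73 → not valid
(10,19,31): 10+19 ≤ 31 → not valid
(3,15,19): 3+15 ≤ 19 → not valid
2 of the 7 triples form a triangle.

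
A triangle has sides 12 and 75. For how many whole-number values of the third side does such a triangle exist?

23

The third side lies in the open interval (63, 87).
Integers from 64 to 86 inclusive: 86 − 64 + 1 = 23.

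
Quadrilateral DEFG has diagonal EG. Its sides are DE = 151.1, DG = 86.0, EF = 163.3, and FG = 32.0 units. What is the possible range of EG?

From triangle DEG: |151.1 − 86.0| < EG < 151.1 + 86.0, i.e. 65.1 < EG < 237.1.
From triangle FEG: 131.3 < EG < 195.3.
Both must hold, so EG lies in the intersection.

131.3 < EG < 195.3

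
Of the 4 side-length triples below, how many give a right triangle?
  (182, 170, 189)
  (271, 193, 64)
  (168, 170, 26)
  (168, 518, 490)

(182,170,189): 170²+182² = 62024 > 35721 = 189² → acute
(271,193,64): 64+193 ≤ 271, not a triangle
(168,170,26): 26²+168² = 28900 = 170² → right
(168,518,490): 168²+490² = 268324 = 518² → right
2 of the 4 are right.

2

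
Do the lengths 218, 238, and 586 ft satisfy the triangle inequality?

The longest side is 586, but the other two sum to only 456.
456 < 586, so the triangle inequality fails.

No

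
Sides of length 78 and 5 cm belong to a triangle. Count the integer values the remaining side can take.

9

The third side lies in the open interval (73, 83).
Integers from 74 to 82 inclusive: 82 − 74 + 1 = 9.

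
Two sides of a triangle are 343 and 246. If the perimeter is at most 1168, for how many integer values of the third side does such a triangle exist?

482

Triangle inequality: 97 < x < 589. Perimeter ≤ 1168 gives x ≤ 1168 − 343 − 246 = 579.
So 97 < x ≤ 579; integers 98 through 579: 482 values.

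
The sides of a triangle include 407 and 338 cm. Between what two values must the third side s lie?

69 < s < 745

By the triangle inequality, s must be less than 407 + 338 = 745 and greater than |407 − 338| = 69.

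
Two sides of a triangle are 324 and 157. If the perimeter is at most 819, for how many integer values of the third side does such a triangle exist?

Triangle inequality: 167 < x < 481. Perimeter ≤ 819 gives x ≤ 819 − 324 − 157 = 338.
So 167 < x ≤ 338; integers 168 through 338: 171 values.

171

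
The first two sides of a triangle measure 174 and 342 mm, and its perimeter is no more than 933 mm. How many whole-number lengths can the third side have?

Triangle inequality: 168 < x < 516. Perimeter ≤ 933 gives x ≤ 933 − 174 − 342 = 417.
So 168 < x ≤ 417; integers 169 through 417: 249 values.

249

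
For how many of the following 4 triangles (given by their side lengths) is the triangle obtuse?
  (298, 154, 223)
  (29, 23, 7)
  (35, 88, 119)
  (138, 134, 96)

(298,154,223): 154²+223² = 73445 < 88804 = 298² → obtuse
(29,23,7): 7²+23² = 578 < 841 = 29² → obtuse
(35,88,119): 35²+88² = 8969 < 14161 = 119² → obtuse
(138,134,96): 96²+134² = 27172 > 19044 = 138² → acute
3 of the 4 are obtuse.

3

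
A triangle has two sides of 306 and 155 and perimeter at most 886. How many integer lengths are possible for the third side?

274

Triangle inequality: 151 < x < 461. Perimeter ≤ 886 gives x ≤ 886 − 306 − 155 = 425.
So 151 < x ≤ 425; integers 152 through 425: 274 values.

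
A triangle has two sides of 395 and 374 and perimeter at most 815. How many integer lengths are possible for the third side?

25

Triangle inequality: 21 < x < 769. Perimeter ≤ 815 gives x ≤ 815 − 395 − 374 = 46.
So 21 < x ≤ 46; integers 22 through 46: 25 values.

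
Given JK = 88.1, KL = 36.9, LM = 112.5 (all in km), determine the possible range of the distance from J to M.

The maximum is all hops collinear in one direction: 88.1 + 36.9 + 112.5 = 237.5.
The longest hop is 112.5; the others sum to 125.0. Since 112.5 ≤ 125.0, the path can fold back on itself completely, so the minimum distance is 0.

0 ≤ JM ≤ 237.5 km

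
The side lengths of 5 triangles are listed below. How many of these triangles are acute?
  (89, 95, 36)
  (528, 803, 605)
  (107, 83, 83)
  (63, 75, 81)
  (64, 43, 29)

3

(89,95,36): 36²+89² = 9217 > 9025 = 95² → acute
(528,803,605): 528²+605² = 644809 = 803² → right
(107,83,83): 83²+83² = 13778 > 11449 = 107² → acute
(63,75,81): 63²+75² = 9594 > 6561 = 81² → acute
(64,43,29): 29²+43² = 2690 < 4096 = 64² → obtuse
3 of the 5 are acute.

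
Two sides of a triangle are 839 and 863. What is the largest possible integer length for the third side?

1701

The third side must be strictly less than 839 + 863 = 1702.
The largest integer below 1702 is 1701.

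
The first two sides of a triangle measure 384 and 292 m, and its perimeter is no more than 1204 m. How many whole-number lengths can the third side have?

436

Triangle inequality: 92 < x < 676. Perimeter ≤ 1204 gives x ≤ 1204 − 384 − 292 = 528.
So 92 < x ≤ 528; integers 93 through 528: 436 values.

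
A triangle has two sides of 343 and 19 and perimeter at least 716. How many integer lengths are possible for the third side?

Triangle inequality: 324 < x < 362. Perimeter ≥ 716 gives x ≥ 716 − 343 − 19 = 354.
So 354 ≤ x < 362; integers 354 through 361: 8 values.

8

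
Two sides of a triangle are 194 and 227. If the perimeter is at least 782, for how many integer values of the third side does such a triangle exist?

60

Triangle inequality: 33 < x < 421. Perimeter ≥ 782 gives x ≥ 782 − 194 − 227 = 361.
So 361 ≤ x < 421; integers 361 through 420: 60 values.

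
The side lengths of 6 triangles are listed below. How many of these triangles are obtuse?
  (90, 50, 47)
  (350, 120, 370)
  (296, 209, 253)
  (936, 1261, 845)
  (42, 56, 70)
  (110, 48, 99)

1

(90,50,47): 47²+50² = 4709 < 8100 = 90² → obtuse
(350,120,370): 120²+350² = 136900 = 370² → right
(296,209,253): 209²+253² = 107690 > 87616 = 296² → acute
(936,1261,845): 845²+936² = 1590121 = 1261² → right
(42,56,70): 42²+56² = 4900 = 70² → right
(110,48,99): 48²+99² = 12105 > 12100 = 110² → acute
1 of the 6 is obtuse.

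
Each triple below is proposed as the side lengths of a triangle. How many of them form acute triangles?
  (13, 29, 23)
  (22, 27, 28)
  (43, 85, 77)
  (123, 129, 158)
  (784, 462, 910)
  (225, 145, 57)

(13,29,23): 13²+23² = 698 < 841 = 29² → obtuse
(22,27,28): 22²+27² = 1213 > 784 = 28² → acute
(43,85,77): 43²+77² = 7778 > 7225 = 85² → acute
(123,129,158): 123²+129² = 31770 > 24964 = 158² → acute
(784,462,910): 462²+784² = 828100 = 910² → right
(225,145,57): 57+145 ≤ 225, not a triangle
3 of the 6 are acute.

3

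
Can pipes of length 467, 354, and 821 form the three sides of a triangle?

No

The two shorter sides sum to 821, exactly equal to the longest side 821.
That gives only a degenerate (flat) triangle — the inequality must be strict.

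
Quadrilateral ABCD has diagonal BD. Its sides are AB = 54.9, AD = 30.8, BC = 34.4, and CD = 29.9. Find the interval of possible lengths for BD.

From triangle ABD: |54.9 − 30.8| < BD < 54.9 + 30.8, i.e. 24.1 < BD < 85.7.
From triangle CBD: 4.5 < BD < 64.3.
Both must hold, so BD lies in the intersection.

24.1 < BD < 64.3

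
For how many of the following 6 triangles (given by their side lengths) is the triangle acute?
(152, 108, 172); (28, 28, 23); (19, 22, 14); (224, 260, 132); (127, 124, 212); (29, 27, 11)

4

(152,108,172): 108²+152² = 34768 > 29584 = 172² → acute
(28,28,23): 23²+28² = 1313 > 784 = 28² → acute
(19,22,14): 14²+19² = 557 > 484 = 22² → acute
(224,260,132): 132²+224² = 67600 = 260² → right
(127,124,212): 124²+127² = 31505 < 44944 = 212² → obtuse
(29,27,11): 11²+27² = 850 > 841 = 29² → acute
4 of the 6 are acute.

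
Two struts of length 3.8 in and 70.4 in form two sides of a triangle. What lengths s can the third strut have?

66.6 < s < 74.2

By the triangle inequality, s must be less than 3.8 + 70.4 = 74.2 and greater than |3.8 − 70.4| = 66.6.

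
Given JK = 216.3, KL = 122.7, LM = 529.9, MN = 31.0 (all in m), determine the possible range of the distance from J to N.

159.9 ≤ JN ≤ 899.9 m

The maximum is all hops collinear in one direction: 216.3 + 122.7 + 529.9 + 31.0 = 899.9.
The longest hop is 529.9; the others sum to 370.0. Folding the others back against it leaves at least 529.9 − 370.0 = 159.9.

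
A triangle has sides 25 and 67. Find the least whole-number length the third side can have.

The third side must be strictly greater than |25 − 67| = 42.
The smallest integer above 42 is 43.

43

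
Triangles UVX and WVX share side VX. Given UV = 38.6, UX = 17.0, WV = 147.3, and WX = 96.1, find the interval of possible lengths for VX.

51.2 < VX < 55.6

From triangle UVX: |38.6 − 17.0| < VX < 38.6 + 17.0, i.e. 21.6 < VX < 55.6.
From triangle WVX: 51.2 < VX < 243.4.
Both must hold, so VX lies in the intersection.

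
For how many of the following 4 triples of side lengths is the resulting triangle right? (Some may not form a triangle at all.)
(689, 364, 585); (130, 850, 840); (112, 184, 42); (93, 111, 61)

2

(689,364,585): 364²+585² = 474721 = 689² → right
(130,850,840): 130²+840² = 722500 = 850² → right
(112,184,42): 42+112 ≤ 184, not a triangle
(93,111,61): 61²+93² = 12370 > 12321 = 111² → acute
2 of the 4 are right.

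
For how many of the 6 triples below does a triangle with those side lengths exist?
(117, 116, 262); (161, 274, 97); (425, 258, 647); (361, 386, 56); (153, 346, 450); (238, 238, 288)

4

(116,117,262): 116+117 ≤ 262 → not valid
(97,161,274): 97+161 ≤ 274 → not valid
(258,425,647): 258+425 > 647 → valid
(56,361,386): 56+361 > 386 → valid
(153,346,450): 153+346 > 450 → valid
(238,238,288): 238+238 > 288 → valid
4 of the 6 triples form a triangle.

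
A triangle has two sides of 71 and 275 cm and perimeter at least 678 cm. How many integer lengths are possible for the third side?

Triangle inequality: 204 < x < 346. Perimeter ≥ 678 gives x ≥ 678 − 71 − 275 = 332.
So 332 ≤ x < 346; integers 332 through 345: 14 values.

14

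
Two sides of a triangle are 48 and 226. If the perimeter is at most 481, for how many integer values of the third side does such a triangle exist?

Triangle inequality: 178 < x < 274. Perimeter ≤ 481 gives x ≤ 481 − 48 − 226 = 207.
So 178 < x ≤ 207; integers 179 through 207: 29 values.

29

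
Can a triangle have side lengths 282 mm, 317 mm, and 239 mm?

Yes

The longest side is 317, and the other two sum to 521.
Since 521 > 317, the triangle inequality holds.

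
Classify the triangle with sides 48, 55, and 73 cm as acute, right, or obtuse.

right

Compare the square of the longest side to the sum of squares of the other two: 48² + 55² = 5329 = 73².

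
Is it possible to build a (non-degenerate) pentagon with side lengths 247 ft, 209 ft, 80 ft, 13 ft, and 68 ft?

Yes

A pentagon exists iff every side is shorter than the sum of the others — equivalently, the longest side is less than the sum of the rest.
Longest side 247 < 370 (sum of the remaining 4), so yes.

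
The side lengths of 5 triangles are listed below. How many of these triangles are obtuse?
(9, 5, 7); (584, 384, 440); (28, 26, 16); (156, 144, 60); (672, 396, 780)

(9,5,7): 5²+7² = 74 < 81 = 9² → obtuse
(584,384,440): 384²+440² = 341056 = 584² → right
(28,26,16): 16²+26² = 932 > 784 = 28² → acute
(156,144,60): 60²+144² = 24336 = 156² → right
(672,396,780): 396²+672² = 608400 = 780² → right
1 of the 5 is obtuse.

1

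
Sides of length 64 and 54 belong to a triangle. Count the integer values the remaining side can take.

107

The third side lies in the open interval (10, 118).
Integers from 11 to 117 inclusive: 117 − 11 + 1 = 107.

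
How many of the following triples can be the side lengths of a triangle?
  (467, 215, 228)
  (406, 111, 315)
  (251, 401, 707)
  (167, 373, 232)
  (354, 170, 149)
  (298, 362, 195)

(215,228,467): 215+228 ≤ 467 → not valid
(111,315,406): 111+315 > 406 → valid
(251,401,707): 251+401 ≤ 707 → not valid
(167,232,373): 167+232 > 373 → valid
(149,170,354): 149+170 ≤ 354 → not valid
(195,298,362): 195+298 > 362 → valid
3 of the 6 triples form a triangle.

3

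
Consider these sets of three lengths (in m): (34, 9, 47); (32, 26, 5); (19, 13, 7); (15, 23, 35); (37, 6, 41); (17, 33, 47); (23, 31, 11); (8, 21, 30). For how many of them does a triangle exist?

5

(9,34,47): 9+34 ≤ 47 → not valid
(5,26,32): 5+26 ≤ 32 → not valid
(7,13,19): 7+13 > 19 → valid
(15,23,35): 15+23 > 35 → valid
(6,37,41): 6+37 > 41 → valid
(17,33,47): 17+33 > 47 → valid
(11,23,31): 11+23 > 31 → valid
(8,21,30): 8+21 ≤ 30 → not valid
5 of the 8 triples form a triangle.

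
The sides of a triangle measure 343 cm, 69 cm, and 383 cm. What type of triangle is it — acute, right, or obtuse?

obtuse

Compare the square of the longest side to the sum of squares of the other two: 69² + 343² = 122410 < 146689 = 383².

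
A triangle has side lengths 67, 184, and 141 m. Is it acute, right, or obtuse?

Compare the square of the longest side to the sum of squares of the other two: 67² + 141² = 24370 < 33856 = 184².

obtuse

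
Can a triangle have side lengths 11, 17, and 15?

The longest side is 17, and the other two sum to 26.
Since 26 > 17, the triangle inequality holds.

Yes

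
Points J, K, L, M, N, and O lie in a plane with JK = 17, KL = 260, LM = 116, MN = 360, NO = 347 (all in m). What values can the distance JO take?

0 ≤ JO ≤ 1100 m

The maximum is all hops collinear in one direction: 17 + 260 + 116 + 360 + 347 = 1100.
The longest hop is 360; the others sum to 740. Since 360 ≤ 740, the path can fold back on itself completely, so the minimum distance is 0.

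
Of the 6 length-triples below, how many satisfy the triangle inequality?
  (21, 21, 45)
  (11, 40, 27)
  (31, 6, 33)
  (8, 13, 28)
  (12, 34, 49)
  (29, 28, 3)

2

(21,21,45): 21+21 ≤ 45 → not valid
(11,27,40): 11+27 ≤ 40 → not valid
(6,31,33): 6+31 > 33 → valid
(8,13,28): 8+13 ≤ 28 → not valid
(12,34,49): 12+34 ≤ 49 → not valid
(3,28,29): 3+28 > 29 → valid
2 of the 6 triples form a triangle.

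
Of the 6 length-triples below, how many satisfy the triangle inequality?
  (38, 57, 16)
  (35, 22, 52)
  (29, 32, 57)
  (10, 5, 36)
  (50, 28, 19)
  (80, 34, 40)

2

(16,38,57): 16+38 ≤ 57 → not valid
(22,35,52): 22+35 > 52 → valid
(29,32,57): 29+32 > 57 → valid
(5,10,36): 5+10 ≤ 36 → not valid
(19,28,50): 19+28 ≤ 50 → not valid
(34,40,80): 34+40 ≤ 80 → not valid
2 of the 6 triples form a triangle.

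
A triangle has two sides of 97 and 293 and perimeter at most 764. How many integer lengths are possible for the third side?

Triangle inequality: 196 < x < 390. Perimeter ≤ 764 gives x ≤ 764 − 97 − 293 = 374.
So 196 < x ≤ 374; integers 197 through 374: 178 values.

178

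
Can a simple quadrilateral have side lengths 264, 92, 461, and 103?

For a quadrilateral, each side must be shorter than the sum of the others.
Here the longest side is 461, but the remaining 3 sides sum to only 459.

No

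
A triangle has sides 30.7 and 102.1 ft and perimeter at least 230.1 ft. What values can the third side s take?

97.3 ≤ s < 132.8

Triangle inequality alone gives 71.4 < s < 132.8.
The perimeter condition gives s ≥ 230.1 − 30.7 − 102.1 = 97.3.
Intersecting the two: 97.3 ≤ s < 132.8.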